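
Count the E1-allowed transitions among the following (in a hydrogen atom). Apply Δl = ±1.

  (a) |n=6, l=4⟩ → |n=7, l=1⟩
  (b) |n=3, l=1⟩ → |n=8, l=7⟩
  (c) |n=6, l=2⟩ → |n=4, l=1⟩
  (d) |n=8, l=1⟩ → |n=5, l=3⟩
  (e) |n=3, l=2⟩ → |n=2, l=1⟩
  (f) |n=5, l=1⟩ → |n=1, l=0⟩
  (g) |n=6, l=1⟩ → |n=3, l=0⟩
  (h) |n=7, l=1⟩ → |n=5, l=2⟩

(a) forbidden — Δl = -3 (E1 requires Δl = ±1)
(b) forbidden — Δl = +6 (E1 requires Δl = ±1)
(c) allowed
(d) forbidden — Δl = +2 (E1 requires Δl = ±1)
(e) allowed
(f) allowed
(g) allowed
(h) allowed
Total allowed: 5 of 8.

5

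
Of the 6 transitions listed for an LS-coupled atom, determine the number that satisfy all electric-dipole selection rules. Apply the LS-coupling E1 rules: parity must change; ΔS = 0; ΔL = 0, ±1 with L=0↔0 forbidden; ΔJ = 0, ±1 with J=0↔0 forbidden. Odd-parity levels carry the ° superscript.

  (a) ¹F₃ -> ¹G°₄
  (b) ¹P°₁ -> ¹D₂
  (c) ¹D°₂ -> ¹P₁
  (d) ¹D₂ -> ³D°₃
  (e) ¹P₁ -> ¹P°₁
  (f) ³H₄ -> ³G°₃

(a) allowed
(b) allowed
(c) allowed
(d) forbidden (ΔS fails)
(e) allowed
(f) allowed
Total allowed: 5 of 6.

5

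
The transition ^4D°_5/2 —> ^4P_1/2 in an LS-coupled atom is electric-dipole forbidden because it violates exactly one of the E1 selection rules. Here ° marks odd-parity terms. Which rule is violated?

Parity must change: odd → even — ✓.
ΔS = 0: S: 3/2 → 3/2 — ✓.
ΔL = 0, ±1 (not L=0↔0): L: 2 → 1, ΔL = -1 — ✓.
ΔJ = 0, ±1 (not J=0↔0): J: 5/2 → 1/2, ΔJ = -2 — ✗.

the ΔJ = 0, ±1 rule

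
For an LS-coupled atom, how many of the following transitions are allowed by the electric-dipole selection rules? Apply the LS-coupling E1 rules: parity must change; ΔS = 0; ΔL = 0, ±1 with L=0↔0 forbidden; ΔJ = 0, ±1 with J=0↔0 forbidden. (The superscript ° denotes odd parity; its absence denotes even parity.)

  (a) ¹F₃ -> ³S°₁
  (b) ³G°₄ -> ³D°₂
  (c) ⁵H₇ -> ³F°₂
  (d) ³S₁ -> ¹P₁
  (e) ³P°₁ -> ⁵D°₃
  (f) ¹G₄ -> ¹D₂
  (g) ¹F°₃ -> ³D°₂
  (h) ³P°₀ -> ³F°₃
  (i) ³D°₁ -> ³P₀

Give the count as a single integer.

1

(a) forbidden (ΔS, ΔL, ΔJ fail)
(b) forbidden (parity, ΔL, ΔJ fail)
(c) forbidden (ΔS, ΔL, ΔJ fail)
(d) forbidden (parity, ΔS fail)
(e) forbidden (parity, ΔS, ΔJ fail)
(f) forbidden (parity, ΔL, ΔJ fail)
(g) forbidden (parity, ΔS fail)
(h) forbidden (parity, ΔL, ΔJ fail)
(i) allowed
Total allowed: 1 of 9.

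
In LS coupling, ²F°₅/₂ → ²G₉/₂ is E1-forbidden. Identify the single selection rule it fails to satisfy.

Initial level: S=1/2, L=3, J=5/2, parity odd. Final level: S=1/2, L=4, J=9/2, parity even.
Parity must change: odd → even — satisfied.
ΔS = 0: S: 1/2 → 1/2 — satisfied.
ΔL = 0, ±1 (not L=0↔0): L: 3 → 4, ΔL = +1 — satisfied.
ΔJ = 0, ±1 (not J=0↔0): J: 5/2 → 9/2, ΔJ = +2 — violated.

the ΔJ = 0, ±1 rule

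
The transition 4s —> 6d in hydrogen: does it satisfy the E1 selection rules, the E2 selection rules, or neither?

E2

Δl = 2 − 0 = +2; l_i + l_f = 2.
E1 (Δl = ±1): not satisfied.
E2 (Δl = 0,±2, l_i+l_f ≥ 2): satisfied.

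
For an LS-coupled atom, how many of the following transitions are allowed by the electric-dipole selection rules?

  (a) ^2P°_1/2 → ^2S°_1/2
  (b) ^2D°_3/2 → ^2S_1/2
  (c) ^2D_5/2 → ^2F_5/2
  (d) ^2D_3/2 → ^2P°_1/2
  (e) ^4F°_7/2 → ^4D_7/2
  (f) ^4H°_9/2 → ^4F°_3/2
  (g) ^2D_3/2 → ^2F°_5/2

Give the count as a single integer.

3

(a) forbidden (parity fails)
(b) forbidden (ΔL fails)
(c) forbidden (parity fails)
(d) allowed
(e) allowed
(f) forbidden (parity, ΔL, ΔJ fail)
(g) allowed
Total allowed: 3 of 7.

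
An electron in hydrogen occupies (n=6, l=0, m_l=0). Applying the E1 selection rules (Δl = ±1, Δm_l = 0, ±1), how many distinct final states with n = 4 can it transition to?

3

E1 requires Δl = ±1, so l_f ∈ {-1, 1}; with 0 ≤ l_f ≤ n_f−1 = 3, the allowed l_f values are {1}.
For l_f = 1: m_f ∈ {m_i−1, m_i, m_i+1} ∩ [−1, 1] = {-1, 0, 1} → 3 states.
Total: 3.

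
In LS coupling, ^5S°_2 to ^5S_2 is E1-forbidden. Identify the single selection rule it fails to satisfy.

the L=0 ↔ L=0 exclusion

Initial level: S=2, L=0, J=2, parity odd. Final level: S=2, L=0, J=2, parity even.
Parity must change: odd → even — ok.
ΔS = 0: S: 2 → 2 — ok.
ΔL = 0, ±1 (not L=0↔0): L: 0 → 0, ΔL = +0 — fails.
ΔJ = 0, ±1 (not J=0↔0): J: 2 → 2, ΔJ = +0 — ok.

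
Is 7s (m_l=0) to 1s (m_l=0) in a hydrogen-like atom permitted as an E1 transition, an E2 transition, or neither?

Δl = 0 − 0 = +0; l_i + l_f = 0.
Δm_l = +0.
E1 (Δl = ±1, |Δm_l| ≤ 1): not satisfied.
E2 (Δl = 0,±2, l_i+l_f ≥ 2, |Δm_l| ≤ 2): not satisfied.

neither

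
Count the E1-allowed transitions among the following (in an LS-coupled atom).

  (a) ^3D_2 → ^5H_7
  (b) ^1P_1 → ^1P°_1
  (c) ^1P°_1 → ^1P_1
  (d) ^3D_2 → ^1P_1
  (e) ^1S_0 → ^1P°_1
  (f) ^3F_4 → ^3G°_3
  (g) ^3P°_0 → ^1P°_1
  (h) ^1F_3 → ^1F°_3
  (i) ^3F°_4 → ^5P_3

5

(a) forbidden (parity, ΔS, ΔL, ΔJ fail)
(b) allowed
(c) allowed
(d) forbidden (parity, ΔS fail)
(e) allowed
(f) allowed
(g) forbidden (parity, ΔS fail)
(h) allowed
(i) forbidden (ΔS, ΔL fail)
Total allowed: 5 of 9.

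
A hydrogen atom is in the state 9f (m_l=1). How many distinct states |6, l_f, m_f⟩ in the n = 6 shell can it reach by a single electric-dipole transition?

E1 requires Δl = ±1, so l_f ∈ {2, 4}; with 0 ≤ l_f ≤ n_f−1 = 5, the allowed l_f values are {2, 4}.
For l_f = 2: m_f ∈ {m_i−1, m_i, m_i+1} ∩ [−2, 2] = {0, 1, 2} → 3 states.
For l_f = 4: m_f ∈ {m_i−1, m_i, m_i+1} ∩ [−4, 4] = {0, 1, 2} → 3 states.
Total: 6.

6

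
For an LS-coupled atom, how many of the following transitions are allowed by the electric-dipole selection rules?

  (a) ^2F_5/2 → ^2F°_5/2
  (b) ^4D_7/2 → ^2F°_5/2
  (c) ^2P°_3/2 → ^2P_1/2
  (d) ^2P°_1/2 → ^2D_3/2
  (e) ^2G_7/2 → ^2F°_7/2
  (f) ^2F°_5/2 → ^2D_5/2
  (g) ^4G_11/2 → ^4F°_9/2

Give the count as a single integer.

(a) allowed
(b) forbidden (ΔS fails)
(c) allowed
(d) allowed
(e) allowed
(f) allowed
(g) allowed
Total allowed: 6 of 7.

6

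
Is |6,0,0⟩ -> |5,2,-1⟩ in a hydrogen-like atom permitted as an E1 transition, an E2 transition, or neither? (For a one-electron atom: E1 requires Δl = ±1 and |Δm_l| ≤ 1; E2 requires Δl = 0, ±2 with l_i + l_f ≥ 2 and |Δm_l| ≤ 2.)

E2

Δl = 2 − 0 = +2; l_i + l_f = 2.
Δm_l = -1.
E1 (Δl = ±1, |Δm_l| ≤ 1): not satisfied.
E2 (Δl = 0,±2, l_i+l_f ≥ 2, |Δm_l| ≤ 2): satisfied.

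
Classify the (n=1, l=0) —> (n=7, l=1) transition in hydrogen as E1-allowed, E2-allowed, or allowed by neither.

E1

Δl = 1 − 0 = +1; l_i + l_f = 1.
E1 (Δl = ±1): satisfied.
E2 (Δl = 0,±2, l_i+l_f ≥ 2): not satisfied.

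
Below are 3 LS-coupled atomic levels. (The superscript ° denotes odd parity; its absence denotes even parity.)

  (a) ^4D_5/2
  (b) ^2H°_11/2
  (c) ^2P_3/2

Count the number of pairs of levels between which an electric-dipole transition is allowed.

0

(a)–(b): forbidden (ΔS, ΔL, ΔJ).
(a)–(c): forbidden (parity, ΔS).
(b)–(c): forbidden (ΔL, ΔJ).
Allowed pairs: 0 of 3.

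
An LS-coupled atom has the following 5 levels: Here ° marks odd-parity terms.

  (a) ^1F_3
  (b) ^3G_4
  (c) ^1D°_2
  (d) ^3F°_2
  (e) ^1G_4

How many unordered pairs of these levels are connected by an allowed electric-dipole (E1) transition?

1

(a)–(b): forbidden (parity, ΔS).
(a)–(c): allowed.
(a)–(d): forbidden (ΔS).
(a)–(e): forbidden (parity).
(b)–(c): forbidden (ΔS, ΔL, ΔJ).
(b)–(d): forbidden (ΔJ).
(b)–(e): forbidden (parity, ΔS).
(c)–(d): forbidden (parity, ΔS).
(c)–(e): forbidden (ΔL, ΔJ).
(d)–(e): forbidden (ΔS, ΔJ).
Allowed pairs: 1 of 10.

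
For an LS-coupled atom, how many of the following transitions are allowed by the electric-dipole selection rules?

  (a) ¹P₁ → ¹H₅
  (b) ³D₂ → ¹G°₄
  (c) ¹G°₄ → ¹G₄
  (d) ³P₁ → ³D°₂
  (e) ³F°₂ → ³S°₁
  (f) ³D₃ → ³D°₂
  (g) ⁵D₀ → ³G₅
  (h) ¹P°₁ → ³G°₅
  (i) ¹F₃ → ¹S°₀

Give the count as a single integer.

3

(a) forbidden (parity, ΔL, ΔJ fail)
(b) forbidden (ΔS, ΔL, ΔJ fail)
(c) allowed
(d) allowed
(e) forbidden (parity, ΔL fail)
(f) allowed
(g) forbidden (parity, ΔS, ΔL, ΔJ fail)
(h) forbidden (parity, ΔS, ΔL, ΔJ fail)
(i) forbidden (ΔL, ΔJ fail)
Total allowed: 3 of 9.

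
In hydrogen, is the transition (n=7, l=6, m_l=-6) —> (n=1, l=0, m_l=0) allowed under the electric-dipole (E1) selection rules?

forbidden

Δl = 0 − 6 = -6; the E1 rule Δl = ±1 is fails.
Δm_l = 0 − (-6) = +6. E1 requires Δm_l = 0, ±1: fails.
The transition is electric-dipole forbidden.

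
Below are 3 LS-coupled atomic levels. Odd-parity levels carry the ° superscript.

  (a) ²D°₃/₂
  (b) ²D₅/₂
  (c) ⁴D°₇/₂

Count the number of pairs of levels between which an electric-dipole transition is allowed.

(a)–(b): allowed.
(a)–(c): forbidden (parity, ΔS, ΔJ).
(b)–(c): forbidden (ΔS).
Allowed pairs: 1 of 3.

1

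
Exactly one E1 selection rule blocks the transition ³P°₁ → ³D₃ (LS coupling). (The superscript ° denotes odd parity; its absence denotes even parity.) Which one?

the ΔJ = 0, ±1 rule

ΔL = 0, ±1 (not L=0↔0): L: 1 → 2, ΔL = +1 — ok.
ΔS = 0: S: 1 → 1 — ok.
Parity must change: odd → even — ok.
ΔJ = 0, ±1 (not J=0↔0): J: 1 → 3, ΔJ = +2 — fails.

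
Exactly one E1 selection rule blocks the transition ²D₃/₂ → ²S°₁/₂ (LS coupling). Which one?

the ΔL = 0, ±1 rule

Initial level: S=1/2, L=2, J=3/2, parity even. Final level: S=1/2, L=0, J=1/2, parity odd.
Parity must change: even → odd — ok.
ΔS = 0: S: 1/2 → 1/2 — ok.
ΔL = 0, ±1 (not L=0↔0): L: 2 → 0, ΔL = -2 — fails.
ΔJ = 0, ±1 (not J=0↔0): J: 3/2 → 1/2, ΔJ = -1 — ok.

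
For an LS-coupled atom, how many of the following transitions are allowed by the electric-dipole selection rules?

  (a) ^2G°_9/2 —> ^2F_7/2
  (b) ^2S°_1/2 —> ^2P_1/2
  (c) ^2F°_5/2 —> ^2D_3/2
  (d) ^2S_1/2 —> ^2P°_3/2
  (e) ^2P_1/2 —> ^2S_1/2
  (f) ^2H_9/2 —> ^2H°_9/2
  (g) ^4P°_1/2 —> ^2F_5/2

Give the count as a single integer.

(a) allowed
(b) allowed
(c) allowed
(d) allowed
(e) forbidden (parity fails)
(f) allowed
(g) forbidden (ΔS, ΔL, ΔJ fail)
Total allowed: 5 of 7.

5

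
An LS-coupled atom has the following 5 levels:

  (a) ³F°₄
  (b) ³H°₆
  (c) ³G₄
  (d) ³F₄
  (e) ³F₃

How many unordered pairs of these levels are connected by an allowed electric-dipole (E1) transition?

3

(a)–(b): forbidden (parity, ΔL, ΔJ).
(a)–(c): allowed.
(a)–(d): allowed.
(a)–(e): allowed.
(b)–(c): forbidden (ΔJ).
(b)–(d): forbidden (ΔL, ΔJ).
(b)–(e): forbidden (ΔL, ΔJ).
(c)–(d): forbidden (parity).
(c)–(e): forbidden (parity).
(d)–(e): forbidden (parity).
Allowed pairs: 3 of 10.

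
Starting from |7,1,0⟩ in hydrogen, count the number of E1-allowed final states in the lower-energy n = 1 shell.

1

E1 requires Δl = ±1, so l_f ∈ {0, 2}; with 0 ≤ l_f ≤ n_f−1 = 0, the allowed l_f values are {0}.
For l_f = 0: m_f ∈ {m_i−1, m_i, m_i+1} ∩ [−0, 0] = {0} → 1 state.
Total: 1.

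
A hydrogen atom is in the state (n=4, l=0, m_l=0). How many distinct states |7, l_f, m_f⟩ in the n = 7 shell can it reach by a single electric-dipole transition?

E1 requires Δl = ±1, so l_f ∈ {-1, 1}; with 0 ≤ l_f ≤ n_f−1 = 6, the allowed l_f values are {1}.
For l_f = 1: m_f ∈ {m_i−1, m_i, m_i+1} ∩ [−1, 1] = {-1, 0, 1} → 3 states.
Total: 3.

3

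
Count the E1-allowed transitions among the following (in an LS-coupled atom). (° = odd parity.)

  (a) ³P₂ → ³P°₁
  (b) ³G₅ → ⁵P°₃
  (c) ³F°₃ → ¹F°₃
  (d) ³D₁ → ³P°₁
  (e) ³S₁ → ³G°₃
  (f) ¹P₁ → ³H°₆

2

(a) allowed
(b) forbidden (ΔS, ΔL, ΔJ fail)
(c) forbidden (parity, ΔS fail)
(d) allowed
(e) forbidden (ΔL, ΔJ fail)
(f) forbidden (ΔS, ΔL, ΔJ fail)
Total allowed: 2 of 6.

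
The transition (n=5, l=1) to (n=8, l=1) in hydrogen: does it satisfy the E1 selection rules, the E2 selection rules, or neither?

E2

Δl = 1 − 1 = +0; l_i + l_f = 2.
E1 (Δl = ±1): not satisfied.
E2 (Δl = 0,±2, l_i+l_f ≥ 2): satisfied.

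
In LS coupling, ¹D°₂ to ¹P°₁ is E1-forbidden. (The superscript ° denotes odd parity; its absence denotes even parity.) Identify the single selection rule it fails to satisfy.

Initial level: S=0, L=2, J=2, parity odd. Final level: S=0, L=1, J=1, parity odd.
Parity must change: odd → odd — fails.
ΔS = 0: S: 0 → 0 — passes.
ΔL = 0, ±1 (not L=0↔0): L: 2 → 1, ΔL = -1 — passes.
ΔJ = 0, ±1 (not J=0↔0): J: 2 → 1, ΔJ = -1 — passes.

parity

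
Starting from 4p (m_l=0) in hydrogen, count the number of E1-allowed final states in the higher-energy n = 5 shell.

E1 requires Δl = ±1, so l_f ∈ {0, 2}; with 0 ≤ l_f ≤ n_f−1 = 4, the allowed l_f values are {0, 2}.
For l_f = 0: m_f ∈ {m_i−1, m_i, m_i+1} ∩ [−0, 0] = {0} → 1 state.
For l_f = 2: m_f ∈ {m_i−1, m_i, m_i+1} ∩ [−2, 2] = {-1, 0, 1} → 3 states.
Total: 4.

4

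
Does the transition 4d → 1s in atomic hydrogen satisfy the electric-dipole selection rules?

l: 2 → 0 (Δl = -2). Δl = ±1 ✗.
The transition is electric-dipole forbidden.

forbidden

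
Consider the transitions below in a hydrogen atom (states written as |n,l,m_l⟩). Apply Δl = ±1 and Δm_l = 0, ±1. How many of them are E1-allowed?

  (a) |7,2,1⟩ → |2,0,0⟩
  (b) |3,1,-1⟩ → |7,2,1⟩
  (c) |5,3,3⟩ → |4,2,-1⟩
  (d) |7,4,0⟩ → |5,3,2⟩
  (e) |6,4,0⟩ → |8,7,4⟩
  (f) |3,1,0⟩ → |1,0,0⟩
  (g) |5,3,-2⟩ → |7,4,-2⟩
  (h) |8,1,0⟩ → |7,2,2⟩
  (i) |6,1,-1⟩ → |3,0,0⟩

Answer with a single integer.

(a) forbidden — Δl = -2 (E1 requires Δl = ±1)
(b) forbidden — Δm_l = +2 (E1 requires Δm_l = 0, ±1)
(c) forbidden — Δm_l = -4 (E1 requires Δm_l = 0, ±1)
(d) forbidden — Δm_l = +2 (E1 requires Δm_l = 0, ±1)
(e) forbidden — Δl = +3 (E1 requires Δl = ±1); Δm_l = +4 (E1 requires Δm_l = 0, ±1)
(f) allowed
(g) allowed
(h) forbidden — Δm_l = +2 (E1 requires Δm_l = 0, ±1)
(i) allowed
Total allowed: 3 of 9.

3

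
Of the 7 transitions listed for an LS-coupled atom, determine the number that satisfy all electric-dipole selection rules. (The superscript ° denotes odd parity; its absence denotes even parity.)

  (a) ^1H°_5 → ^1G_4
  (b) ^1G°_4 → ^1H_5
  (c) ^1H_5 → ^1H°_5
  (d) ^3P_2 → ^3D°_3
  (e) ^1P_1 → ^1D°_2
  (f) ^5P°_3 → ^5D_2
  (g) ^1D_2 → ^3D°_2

6

(a) allowed
(b) allowed
(c) allowed
(d) allowed
(e) allowed
(f) allowed
(g) forbidden (ΔS fails)
Total allowed: 6 of 7.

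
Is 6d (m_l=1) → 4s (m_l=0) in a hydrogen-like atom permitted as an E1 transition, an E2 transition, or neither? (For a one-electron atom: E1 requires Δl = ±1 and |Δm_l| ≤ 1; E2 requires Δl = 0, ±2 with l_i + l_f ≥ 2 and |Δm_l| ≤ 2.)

Δl = 0 − 2 = -2; l_i + l_f = 2.
Δm_l = -1.
E1 (Δl = ±1, |Δm_l| ≤ 1): not satisfied.
E2 (Δl = 0,±2, l_i+l_f ≥ 2, |Δm_l| ≤ 2): satisfied.

E2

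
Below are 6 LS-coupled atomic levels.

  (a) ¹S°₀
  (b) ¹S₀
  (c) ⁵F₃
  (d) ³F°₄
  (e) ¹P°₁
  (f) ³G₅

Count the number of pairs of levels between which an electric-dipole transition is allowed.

(a)–(b): forbidden (ΔL, ΔJ).
(a)–(c): forbidden (ΔS, ΔL, ΔJ).
(a)–(d): forbidden (parity, ΔS, ΔL, ΔJ).
(a)–(e): forbidden (parity).
(a)–(f): forbidden (ΔS, ΔL, ΔJ).
(b)–(c): forbidden (parity, ΔS, ΔL, ΔJ).
(b)–(d): forbidden (ΔS, ΔL, ΔJ).
(b)–(e): allowed.
(b)–(f): forbidden (parity, ΔS, ΔL, ΔJ).
(c)–(d): forbidden (ΔS).
(c)–(e): forbidden (ΔS, ΔL, ΔJ).
(c)–(f): forbidden (parity, ΔS, ΔJ).
(d)–(e): forbidden (parity, ΔS, ΔL, ΔJ).
(d)–(f): allowed.
(e)–(f): forbidden (ΔS, ΔL, ΔJ).
Allowed pairs: 2 of 15.

2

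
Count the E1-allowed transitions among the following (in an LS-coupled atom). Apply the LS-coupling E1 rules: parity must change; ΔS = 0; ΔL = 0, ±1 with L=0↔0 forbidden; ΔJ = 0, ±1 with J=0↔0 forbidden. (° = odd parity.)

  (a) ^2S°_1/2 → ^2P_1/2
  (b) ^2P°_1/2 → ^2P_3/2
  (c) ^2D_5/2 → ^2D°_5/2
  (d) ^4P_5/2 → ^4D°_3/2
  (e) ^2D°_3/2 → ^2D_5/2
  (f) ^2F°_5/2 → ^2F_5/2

(a) allowed
(b) allowed
(c) allowed
(d) allowed
(e) allowed
(f) allowed
Total allowed: 6 of 6.

6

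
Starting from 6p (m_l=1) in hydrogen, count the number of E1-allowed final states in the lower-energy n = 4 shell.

4

E1 requires Δl = ±1, so l_f ∈ {0, 2}; with 0 ≤ l_f ≤ n_f−1 = 3, the allowed l_f values are {0, 2}.
For l_f = 0: m_f ∈ {m_i−1, m_i, m_i+1} ∩ [−0, 0] = {0} → 1 state.
For l_f = 2: m_f ∈ {m_i−1, m_i, m_i+1} ∩ [−2, 2] = {0, 1, 2} → 3 states.
Total: 4.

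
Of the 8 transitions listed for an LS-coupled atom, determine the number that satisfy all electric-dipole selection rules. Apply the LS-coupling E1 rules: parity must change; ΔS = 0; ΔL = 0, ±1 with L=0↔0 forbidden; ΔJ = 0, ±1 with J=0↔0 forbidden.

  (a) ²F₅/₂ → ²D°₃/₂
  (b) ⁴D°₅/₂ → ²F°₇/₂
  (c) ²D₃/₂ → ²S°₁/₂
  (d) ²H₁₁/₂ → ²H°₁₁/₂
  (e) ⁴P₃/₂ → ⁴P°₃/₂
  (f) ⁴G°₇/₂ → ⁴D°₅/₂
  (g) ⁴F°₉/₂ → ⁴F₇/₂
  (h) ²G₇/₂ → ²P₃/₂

4

(a) allowed
(b) forbidden (parity, ΔS fail)
(c) forbidden (ΔL fails)
(d) allowed
(e) allowed
(f) forbidden (parity, ΔL fail)
(g) allowed
(h) forbidden (parity, ΔL, ΔJ fail)
Total allowed: 4 of 8.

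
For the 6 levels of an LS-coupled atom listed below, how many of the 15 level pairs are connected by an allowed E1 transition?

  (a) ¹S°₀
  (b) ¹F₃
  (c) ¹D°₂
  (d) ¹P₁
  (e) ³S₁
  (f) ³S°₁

(a)–(b): forbidden (ΔL, ΔJ).
(a)–(c): forbidden (parity, ΔL, ΔJ).
(a)–(d): allowed.
(a)–(e): forbidden (ΔS, ΔL).
(a)–(f): forbidden (parity, ΔS, ΔL).
(b)–(c): allowed.
(b)–(d): forbidden (parity, ΔL, ΔJ).
(b)–(e): forbidden (parity, ΔS, ΔL, ΔJ).
(b)–(f): forbidden (ΔS, ΔL, ΔJ).
(c)–(d): allowed.
(c)–(e): forbidden (ΔS, ΔL).
(c)–(f): forbidden (parity, ΔS, ΔL).
(d)–(e): forbidden (parity, ΔS).
(d)–(f): forbidden (ΔS).
(e)–(f): forbidden (ΔL).
Allowed pairs: 3 of 15.

3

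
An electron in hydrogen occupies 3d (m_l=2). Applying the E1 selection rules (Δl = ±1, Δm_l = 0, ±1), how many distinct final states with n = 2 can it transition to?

E1 requires Δl = ±1, so l_f ∈ {1, 3}; with 0 ≤ l_f ≤ n_f−1 = 1, the allowed l_f values are {1}.
For l_f = 1: m_f ∈ {m_i−1, m_i, m_i+1} ∩ [−1, 1] = {1} → 1 state.
Total: 1.

1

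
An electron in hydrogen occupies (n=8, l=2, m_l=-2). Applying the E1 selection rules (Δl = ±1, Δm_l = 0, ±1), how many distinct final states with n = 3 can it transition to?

E1 requires Δl = ±1, so l_f ∈ {1, 3}; with 0 ≤ l_f ≤ n_f−1 = 2, the allowed l_f values are {1}.
For l_f = 1: m_f ∈ {m_i−1, m_i, m_i+1} ∩ [−1, 1] = {-1} → 1 state.
Total: 1.

1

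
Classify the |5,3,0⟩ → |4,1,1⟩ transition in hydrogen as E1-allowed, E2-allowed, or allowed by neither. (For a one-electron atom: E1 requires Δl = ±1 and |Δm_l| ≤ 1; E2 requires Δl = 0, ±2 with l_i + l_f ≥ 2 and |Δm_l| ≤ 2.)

E2

Δl = 1 − 3 = -2; l_i + l_f = 4.
Δm_l = +1.
E1 (Δl = ±1, |Δm_l| ≤ 1): not satisfied.
E2 (Δl = 0,±2, l_i+l_f ≥ 2, |Δm_l| ≤ 2): satisfied.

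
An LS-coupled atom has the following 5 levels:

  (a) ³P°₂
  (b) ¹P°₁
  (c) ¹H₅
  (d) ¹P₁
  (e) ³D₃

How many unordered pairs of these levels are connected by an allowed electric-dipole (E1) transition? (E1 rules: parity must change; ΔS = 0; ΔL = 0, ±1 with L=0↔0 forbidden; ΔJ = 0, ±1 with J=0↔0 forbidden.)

2

(a)–(b): forbidden (parity, ΔS).
(a)–(c): forbidden (ΔS, ΔL, ΔJ).
(a)–(d): forbidden (ΔS).
(a)–(e): allowed.
(b)–(c): forbidden (ΔL, ΔJ).
(b)–(d): allowed.
(b)–(e): forbidden (ΔS, ΔJ).
(c)–(d): forbidden (parity, ΔL, ΔJ).
(c)–(e): forbidden (parity, ΔS, ΔL, ΔJ).
(d)–(e): forbidden (parity, ΔS, ΔJ).
Allowed pairs: 2 of 10.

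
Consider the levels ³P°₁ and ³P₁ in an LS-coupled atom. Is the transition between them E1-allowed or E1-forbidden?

Initial level: S=1, L=1, J=1, parity odd. Final level: S=1, L=1, J=1, parity even.
Parity must change: odd → even — satisfied.
ΔS = 0: S: 1 → 1 — satisfied.
ΔL = 0, ±1 (not L=0↔0): L: 1 → 1, ΔL = +0 — satisfied.
ΔJ = 0, ±1 (not J=0↔0): J: 1 → 1, ΔJ = +0 — satisfied.
All four E1 rules are satisfied.

allowed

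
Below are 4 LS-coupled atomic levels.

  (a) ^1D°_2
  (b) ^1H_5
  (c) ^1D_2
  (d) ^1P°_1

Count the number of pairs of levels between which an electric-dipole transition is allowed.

2

(a)–(b): forbidden (ΔL, ΔJ).
(a)–(c): allowed.
(a)–(d): forbidden (parity).
(b)–(c): forbidden (parity, ΔL, ΔJ).
(b)–(d): forbidden (ΔL, ΔJ).
(c)–(d): allowed.
Allowed pairs: 2 of 6.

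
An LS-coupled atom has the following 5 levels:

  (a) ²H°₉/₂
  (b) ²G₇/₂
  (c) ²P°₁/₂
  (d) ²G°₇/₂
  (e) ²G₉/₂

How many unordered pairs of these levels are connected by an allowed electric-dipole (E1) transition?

(a)–(b): allowed.
(a)–(c): forbidden (parity, ΔL, ΔJ).
(a)–(d): forbidden (parity).
(a)–(e): allowed.
(b)–(c): forbidden (ΔL, ΔJ).
(b)–(d): allowed.
(b)–(e): forbidden (parity).
(c)–(d): forbidden (parity, ΔL, ΔJ).
(c)–(e): forbidden (ΔL, ΔJ).
(d)–(e): allowed.
Allowed pairs: 4 of 10.

4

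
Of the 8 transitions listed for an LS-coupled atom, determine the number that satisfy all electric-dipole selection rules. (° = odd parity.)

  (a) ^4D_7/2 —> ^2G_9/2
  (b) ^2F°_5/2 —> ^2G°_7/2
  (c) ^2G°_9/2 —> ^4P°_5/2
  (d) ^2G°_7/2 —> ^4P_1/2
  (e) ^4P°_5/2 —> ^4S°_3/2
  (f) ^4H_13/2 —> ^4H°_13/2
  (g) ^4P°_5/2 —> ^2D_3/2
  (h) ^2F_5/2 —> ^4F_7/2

(a) forbidden (parity, ΔS, ΔL fail)
(b) forbidden (parity fails)
(c) forbidden (parity, ΔS, ΔL, ΔJ fail)
(d) forbidden (ΔS, ΔL, ΔJ fail)
(e) forbidden (parity fails)
(f) allowed
(g) forbidden (ΔS fails)
(h) forbidden (parity, ΔS fail)
Total allowed: 1 of 8.

1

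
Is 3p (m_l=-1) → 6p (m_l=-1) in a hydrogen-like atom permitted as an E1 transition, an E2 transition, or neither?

Δl = 1 − 1 = +0; l_i + l_f = 2.
Δm_l = +0.
E1 (Δl = ±1, |Δm_l| ≤ 1): not satisfied.
E2 (Δl = 0,±2, l_i+l_f ≥ 2, |Δm_l| ≤ 2): satisfied.

E2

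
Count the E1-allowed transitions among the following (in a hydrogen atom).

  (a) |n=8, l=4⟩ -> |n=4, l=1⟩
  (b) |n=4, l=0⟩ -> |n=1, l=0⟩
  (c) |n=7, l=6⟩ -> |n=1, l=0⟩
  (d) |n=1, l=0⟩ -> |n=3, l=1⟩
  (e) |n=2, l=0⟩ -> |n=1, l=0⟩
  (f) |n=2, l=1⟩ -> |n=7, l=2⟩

2

(a) forbidden — Δl = -3 (E1 requires Δl = ±1)
(b) forbidden — Δl = +0 (E1 requires Δl = ±1)
(c) forbidden — Δl = -6 (E1 requires Δl = ±1)
(d) allowed
(e) forbidden — Δl = +0 (E1 requires Δl = ±1)
(f) allowed
Total allowed: 2 of 6.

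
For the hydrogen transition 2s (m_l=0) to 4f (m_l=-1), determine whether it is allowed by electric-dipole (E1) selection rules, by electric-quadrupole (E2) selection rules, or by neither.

Δl = 3 − 0 = +3; l_i + l_f = 3.
Δm_l = -1.
E1 (Δl = ±1, |Δm_l| ≤ 1): not satisfied.
E2 (Δl = 0,±2, l_i+l_f ≥ 2, |Δm_l| ≤ 2): not satisfied.

neither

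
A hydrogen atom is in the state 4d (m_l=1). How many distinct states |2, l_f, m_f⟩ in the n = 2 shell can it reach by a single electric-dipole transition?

E1 requires Δl = ±1, so l_f ∈ {1, 3}; with 0 ≤ l_f ≤ n_f−1 = 1, the allowed l_f values are {1}.
For l_f = 1: m_f ∈ {m_i−1, m_i, m_i+1} ∩ [−1, 1] = {0, 1} → 2 states.
Total: 2.

2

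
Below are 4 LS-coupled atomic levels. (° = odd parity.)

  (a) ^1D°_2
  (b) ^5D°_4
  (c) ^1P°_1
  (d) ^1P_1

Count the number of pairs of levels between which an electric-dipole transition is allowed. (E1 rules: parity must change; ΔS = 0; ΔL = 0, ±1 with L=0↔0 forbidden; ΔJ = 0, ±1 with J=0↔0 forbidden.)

(a)–(b): forbidden (parity, ΔS, ΔJ).
(a)–(c): forbidden (parity).
(a)–(d): allowed.
(b)–(c): forbidden (parity, ΔS, ΔJ).
(b)–(d): forbidden (ΔS, ΔJ).
(c)–(d): allowed.
Allowed pairs: 2 of 6.

2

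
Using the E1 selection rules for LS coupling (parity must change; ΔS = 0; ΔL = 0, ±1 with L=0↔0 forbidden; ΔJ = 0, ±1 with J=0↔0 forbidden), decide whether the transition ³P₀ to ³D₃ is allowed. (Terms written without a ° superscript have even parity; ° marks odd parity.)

Reading off the term symbols: S 1→1, L 1→2, J 0→3, parity even→even.
Parity must change: even → even — fails.
ΔS = 0: S: 1 → 1 — passes.
ΔL = 0, ±1 (not L=0↔0): L: 1 → 2, ΔL = +1 — passes.
ΔJ = 0, ±1 (not J=0↔0): J: 0 → 3, ΔJ = +3 — fails.
Rule(s) violated: parity, ΔJ.

forbidden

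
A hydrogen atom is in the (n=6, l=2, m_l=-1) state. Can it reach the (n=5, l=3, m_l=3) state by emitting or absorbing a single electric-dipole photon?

Initial l = 2, final l = 3, so Δl = +1. E1 requires Δl = ±1: ok.
m_l: -1 → 3 (Δm_l = +4). |Δm_l| ≤ 1 fails.
The transition is electric-dipole forbidden.

forbidden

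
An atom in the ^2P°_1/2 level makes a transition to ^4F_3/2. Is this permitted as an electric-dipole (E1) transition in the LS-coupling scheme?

forbidden

Reading off the term symbols: S 1/2→3/2, L 1→3, J 1/2→3/2, parity odd→even.
Parity must change: odd → even — ok.
ΔS = 0: S: 1/2 → 3/2 — fails.
ΔL = 0, ±1 (not L=0↔0): L: 1 → 3, ΔL = +2 — fails.
ΔJ = 0, ±1 (not J=0↔0): J: 1/2 → 3/2, ΔJ = +1 — ok.
Rule(s) violated: ΔS, ΔL.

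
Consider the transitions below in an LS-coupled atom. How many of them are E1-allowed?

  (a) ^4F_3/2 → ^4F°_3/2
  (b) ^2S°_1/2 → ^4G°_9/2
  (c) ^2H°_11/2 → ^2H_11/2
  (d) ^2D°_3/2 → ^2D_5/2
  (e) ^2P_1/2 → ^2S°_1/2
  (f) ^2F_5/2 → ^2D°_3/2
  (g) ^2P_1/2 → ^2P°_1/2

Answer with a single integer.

6

(a) allowed
(b) forbidden (parity, ΔS, ΔL, ΔJ fail)
(c) allowed
(d) allowed
(e) allowed
(f) allowed
(g) allowed
Total allowed: 6 of 7.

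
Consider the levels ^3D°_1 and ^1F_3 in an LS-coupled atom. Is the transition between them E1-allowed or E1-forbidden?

forbidden

Parity must change: odd → even — ✓.
ΔS = 0: S: 1 → 0 — ✗.
ΔJ = 0, ±1 (not J=0↔0): J: 1 → 3, ΔJ = +2 — ✗.
ΔL = 0, ±1 (not L=0↔0): L: 2 → 3, ΔL = +1 — ✓.
Rule(s) violated: ΔS, ΔJ.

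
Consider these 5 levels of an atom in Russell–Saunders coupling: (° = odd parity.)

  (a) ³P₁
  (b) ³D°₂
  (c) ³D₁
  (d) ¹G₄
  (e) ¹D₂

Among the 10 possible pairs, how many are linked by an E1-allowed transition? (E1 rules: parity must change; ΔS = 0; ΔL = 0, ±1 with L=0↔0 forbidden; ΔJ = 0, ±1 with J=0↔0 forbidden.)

2

(a)–(b): allowed.
(a)–(c): forbidden (parity).
(a)–(d): forbidden (parity, ΔS, ΔL, ΔJ).
(a)–(e): forbidden (parity, ΔS).
(b)–(c): allowed.
(b)–(d): forbidden (ΔS, ΔL, ΔJ).
(b)–(e): forbidden (ΔS).
(c)–(d): forbidden (parity, ΔS, ΔL, ΔJ).
(c)–(e): forbidden (parity, ΔS).
(d)–(e): forbidden (parity, ΔL, ΔJ).
Allowed pairs: 2 of 10.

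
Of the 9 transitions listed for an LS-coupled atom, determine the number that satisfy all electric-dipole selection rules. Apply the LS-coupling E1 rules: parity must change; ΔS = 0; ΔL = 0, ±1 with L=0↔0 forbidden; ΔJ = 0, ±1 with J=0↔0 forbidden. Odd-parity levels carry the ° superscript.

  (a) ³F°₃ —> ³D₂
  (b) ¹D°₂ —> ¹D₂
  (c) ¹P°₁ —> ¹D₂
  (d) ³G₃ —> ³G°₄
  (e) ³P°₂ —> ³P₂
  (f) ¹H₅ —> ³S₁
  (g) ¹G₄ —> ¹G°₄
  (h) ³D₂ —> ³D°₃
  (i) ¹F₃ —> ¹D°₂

(a) allowed
(b) allowed
(c) allowed
(d) allowed
(e) allowed
(f) forbidden (parity, ΔS, ΔL, ΔJ fail)
(g) allowed
(h) allowed
(i) allowed
Total allowed: 8 of 9.

8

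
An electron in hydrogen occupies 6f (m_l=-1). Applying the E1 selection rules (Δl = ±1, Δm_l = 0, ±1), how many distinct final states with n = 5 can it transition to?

6

E1 requires Δl = ±1, so l_f ∈ {2, 4}; with 0 ≤ l_f ≤ n_f−1 = 4, the allowed l_f values are {2, 4}.
For l_f = 2: m_f ∈ {m_i−1, m_i, m_i+1} ∩ [−2, 2] = {-2, -1, 0} → 3 states.
For l_f = 4: m_f ∈ {m_i−1, m_i, m_i+1} ∩ [−4, 4] = {-2, -1, 0} → 3 states.
Total: 6.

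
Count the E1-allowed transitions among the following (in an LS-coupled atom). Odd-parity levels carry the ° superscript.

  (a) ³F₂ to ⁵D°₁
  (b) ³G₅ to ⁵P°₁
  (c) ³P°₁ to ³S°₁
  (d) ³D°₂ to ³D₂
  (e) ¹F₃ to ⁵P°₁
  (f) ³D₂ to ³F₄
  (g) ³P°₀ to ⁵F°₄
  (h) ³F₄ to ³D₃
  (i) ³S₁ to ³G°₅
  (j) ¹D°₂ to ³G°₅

(a) forbidden (ΔS fails)
(b) forbidden (ΔS, ΔL, ΔJ fail)
(c) forbidden (parity fails)
(d) allowed
(e) forbidden (ΔS, ΔL, ΔJ fail)
(f) forbidden (parity, ΔJ fail)
(g) forbidden (parity, ΔS, ΔL, ΔJ fail)
(h) forbidden (parity fails)
(i) forbidden (ΔL, ΔJ fail)
(j) forbidden (parity, ΔS, ΔL, ΔJ fail)
Total allowed: 1 of 10.

1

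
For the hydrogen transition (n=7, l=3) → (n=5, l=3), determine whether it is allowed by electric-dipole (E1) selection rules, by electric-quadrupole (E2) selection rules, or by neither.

E2

Δl = 3 − 3 = +0; l_i + l_f = 6.
E1 (Δl = ±1): not satisfied.
E2 (Δl = 0,±2, l_i+l_f ≥ 2): satisfied.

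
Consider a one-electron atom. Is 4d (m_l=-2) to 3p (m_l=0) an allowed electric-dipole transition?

l: 2 → 1 (Δl = -1). Δl = ±1 passes.
m_l: -2 → 0 (Δm_l = +2). |Δm_l| ≤ 1 fails.
The transition is electric-dipole forbidden.

forbidden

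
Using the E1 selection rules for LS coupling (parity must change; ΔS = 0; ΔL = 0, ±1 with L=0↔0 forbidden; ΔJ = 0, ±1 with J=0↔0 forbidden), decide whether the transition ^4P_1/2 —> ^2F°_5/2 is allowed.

forbidden

ΔS = 0: S: 3/2 → 1/2 — ✗.
ΔJ = 0, ±1 (not J=0↔0): J: 1/2 → 5/2, ΔJ = +2 — ✗.
ΔL = 0, ±1 (not L=0↔0): L: 1 → 3, ΔL = +2 — ✗.
Parity must change: even → odd — ✓.
Rule(s) violated: ΔS, ΔL, ΔJ.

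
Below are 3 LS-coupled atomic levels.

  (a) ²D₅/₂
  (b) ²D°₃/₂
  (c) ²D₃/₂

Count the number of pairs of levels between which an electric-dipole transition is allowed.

2

(a)–(b): allowed.
(a)–(c): forbidden (parity).
(b)–(c): allowed.
Allowed pairs: 2 of 3.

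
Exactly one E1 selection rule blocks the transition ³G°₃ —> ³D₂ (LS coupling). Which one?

the ΔL = 0, ±1 rule

Parity must change: odd → even — passes.
ΔS = 0: S: 1 → 1 — passes.
ΔL = 0, ±1 (not L=0↔0): L: 4 → 2, ΔL = -2 — fails.
ΔJ = 0, ±1 (not J=0↔0): J: 3 → 2, ΔJ = -1 — passes.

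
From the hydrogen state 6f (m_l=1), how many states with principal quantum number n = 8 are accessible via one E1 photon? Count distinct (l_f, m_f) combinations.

E1 requires Δl = ±1, so l_f ∈ {2, 4}; with 0 ≤ l_f ≤ n_f−1 = 7, the allowed l_f values are {2, 4}.
For l_f = 2: m_f ∈ {m_i−1, m_i, m_i+1} ∩ [−2, 2] = {0, 1, 2} → 3 states.
For l_f = 4: m_f ∈ {m_i−1, m_i, m_i+1} ∩ [−4, 4] = {0, 1, 2} → 3 states.
Total: 6.

6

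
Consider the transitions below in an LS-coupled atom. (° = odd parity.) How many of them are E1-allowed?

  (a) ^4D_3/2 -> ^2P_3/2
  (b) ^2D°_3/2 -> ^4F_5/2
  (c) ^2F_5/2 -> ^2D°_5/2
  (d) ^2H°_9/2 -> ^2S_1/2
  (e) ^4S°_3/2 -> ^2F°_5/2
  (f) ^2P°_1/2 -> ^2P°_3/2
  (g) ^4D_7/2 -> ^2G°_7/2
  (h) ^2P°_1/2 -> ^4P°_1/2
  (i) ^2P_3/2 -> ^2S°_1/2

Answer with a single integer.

(a) forbidden (parity, ΔS fail)
(b) forbidden (ΔS fails)
(c) allowed
(d) forbidden (ΔL, ΔJ fail)
(e) forbidden (parity, ΔS, ΔL fail)
(f) forbidden (parity fails)
(g) forbidden (ΔS, ΔL fail)
(h) forbidden (parity, ΔS fail)
(i) allowed
Total allowed: 2 of 9.

2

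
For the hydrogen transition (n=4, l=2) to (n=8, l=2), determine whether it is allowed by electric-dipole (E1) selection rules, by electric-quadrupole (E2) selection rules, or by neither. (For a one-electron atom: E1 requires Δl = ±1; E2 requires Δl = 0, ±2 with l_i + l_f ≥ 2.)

E2

Δl = 2 − 2 = +0; l_i + l_f = 4.
E1 (Δl = ±1): not satisfied.
E2 (Δl = 0,±2, l_i+l_f ≥ 2): satisfied.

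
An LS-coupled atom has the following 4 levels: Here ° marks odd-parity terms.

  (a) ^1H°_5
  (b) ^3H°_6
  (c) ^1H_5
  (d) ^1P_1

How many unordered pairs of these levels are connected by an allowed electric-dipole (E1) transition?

1

(a)–(b): forbidden (parity, ΔS).
(a)–(c): allowed.
(a)–(d): forbidden (ΔL, ΔJ).
(b)–(c): forbidden (ΔS).
(b)–(d): forbidden (ΔS, ΔL, ΔJ).
(c)–(d): forbidden (parity, ΔL, ΔJ).
Allowed pairs: 1 of 6.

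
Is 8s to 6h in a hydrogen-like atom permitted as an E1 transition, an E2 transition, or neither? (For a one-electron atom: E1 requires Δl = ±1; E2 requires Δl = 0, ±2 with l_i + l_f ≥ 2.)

neither

Δl = 5 − 0 = +5; l_i + l_f = 5.
E1 (Δl = ±1): not satisfied.
E2 (Δl = 0,±2, l_i+l_f ≥ 2): not satisfied.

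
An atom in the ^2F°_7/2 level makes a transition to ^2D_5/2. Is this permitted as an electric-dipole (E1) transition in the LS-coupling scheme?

allowed

Parity must change: odd → even — satisfied.
ΔS = 0: S: 1/2 → 1/2 — satisfied.
ΔL = 0, ±1 (not L=0↔0): L: 3 → 2, ΔL = -1 — satisfied.
ΔJ = 0, ±1 (not J=0↔0): J: 7/2 → 5/2, ΔJ = -1 — satisfied.
All four E1 rules are satisfied.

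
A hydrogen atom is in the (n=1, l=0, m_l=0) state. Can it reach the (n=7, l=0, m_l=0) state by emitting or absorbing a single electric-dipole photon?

forbidden

Initial l = 0, final l = 0, so Δl = +0. E1 requires Δl = ±1: violated.
Δm_l = 0 − (0) = +0. E1 requires Δm_l = 0, ±1: satisfied.
The transition is electric-dipole forbidden.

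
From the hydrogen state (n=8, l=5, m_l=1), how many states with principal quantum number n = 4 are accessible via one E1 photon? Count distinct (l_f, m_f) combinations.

E1 requires l_f ∈ {4, 6}, but neither lies in [0, 3], so no final state is reachable.
Total: 0.

0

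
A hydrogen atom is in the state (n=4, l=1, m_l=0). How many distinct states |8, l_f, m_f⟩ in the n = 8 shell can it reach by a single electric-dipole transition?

4

E1 requires Δl = ±1, so l_f ∈ {0, 2}; with 0 ≤ l_f ≤ n_f−1 = 7, the allowed l_f values are {0, 2}.
For l_f = 0: m_f ∈ {m_i−1, m_i, m_i+1} ∩ [−0, 0] = {0} → 1 state.
For l_f = 2: m_f ∈ {m_i−1, m_i, m_i+1} ∩ [−2, 2] = {-1, 0, 1} → 3 states.
Total: 4.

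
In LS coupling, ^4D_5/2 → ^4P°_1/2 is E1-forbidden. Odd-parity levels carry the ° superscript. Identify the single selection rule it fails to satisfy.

the ΔJ = 0, ±1 rule

Reading off the term symbols: S 3/2→3/2, L 2→1, J 5/2→1/2, parity even→odd.
ΔS = 0: S: 3/2 → 3/2 — satisfied.
ΔJ = 0, ±1 (not J=0↔0): J: 5/2 → 1/2, ΔJ = -2 — violated.
ΔL = 0, ±1 (not L=0↔0): L: 2 → 1, ΔL = -1 — satisfied.
Parity must change: even → odd — satisfied.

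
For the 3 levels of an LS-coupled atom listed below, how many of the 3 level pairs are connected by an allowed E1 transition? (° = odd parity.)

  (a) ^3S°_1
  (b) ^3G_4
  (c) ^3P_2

(a)–(b): forbidden (ΔL, ΔJ).
(a)–(c): allowed.
(b)–(c): forbidden (parity, ΔL, ΔJ).
Allowed pairs: 1 of 3.

1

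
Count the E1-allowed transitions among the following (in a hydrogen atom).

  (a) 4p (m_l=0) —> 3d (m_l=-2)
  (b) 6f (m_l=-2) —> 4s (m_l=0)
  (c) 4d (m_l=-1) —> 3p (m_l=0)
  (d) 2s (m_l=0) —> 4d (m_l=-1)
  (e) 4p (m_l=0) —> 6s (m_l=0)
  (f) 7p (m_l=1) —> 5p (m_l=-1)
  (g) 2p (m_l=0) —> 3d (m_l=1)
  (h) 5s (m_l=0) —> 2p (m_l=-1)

(a) forbidden — Δm_l = -2 (E1 requires Δm_l = 0, ±1)
(b) forbidden — Δl = -3 (E1 requires Δl = ±1); Δm_l = +2 (E1 requires Δm_l = 0, ±1)
(c) allowed
(d) forbidden — Δl = +2 (E1 requires Δl = ±1)
(e) allowed
(f) forbidden — Δl = +0 (E1 requires Δl = ±1); Δm_l = -2 (E1 requires Δm_l = 0, ±1)
(g) allowed
(h) allowed
Total allowed: 4 of 8.

4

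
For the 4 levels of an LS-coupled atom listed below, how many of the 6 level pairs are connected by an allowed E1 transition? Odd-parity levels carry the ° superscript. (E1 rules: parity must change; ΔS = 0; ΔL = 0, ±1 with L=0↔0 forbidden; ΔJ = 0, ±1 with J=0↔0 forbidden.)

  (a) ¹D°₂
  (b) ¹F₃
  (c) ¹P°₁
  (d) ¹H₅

1

(a)–(b): allowed.
(a)–(c): forbidden (parity).
(a)–(d): forbidden (ΔL, ΔJ).
(b)–(c): forbidden (ΔL, ΔJ).
(b)–(d): forbidden (parity, ΔL, ΔJ).
(c)–(d): forbidden (ΔL, ΔJ).
Allowed pairs: 1 of 6.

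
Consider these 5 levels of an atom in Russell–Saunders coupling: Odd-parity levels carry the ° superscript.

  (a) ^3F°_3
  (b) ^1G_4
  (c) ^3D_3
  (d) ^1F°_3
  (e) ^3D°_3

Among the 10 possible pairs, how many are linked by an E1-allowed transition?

3

(a)–(b): forbidden (ΔS).
(a)–(c): allowed.
(a)–(d): forbidden (parity, ΔS).
(a)–(e): forbidden (parity).
(b)–(c): forbidden (parity, ΔS, ΔL).
(b)–(d): allowed.
(b)–(e): forbidden (ΔS, ΔL).
(c)–(d): forbidden (ΔS).
(c)–(e): allowed.
(d)–(e): forbidden (parity, ΔS).
Allowed pairs: 3 of 10.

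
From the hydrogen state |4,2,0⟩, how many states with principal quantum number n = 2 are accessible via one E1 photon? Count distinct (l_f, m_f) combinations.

3

E1 requires Δl = ±1, so l_f ∈ {1, 3}; with 0 ≤ l_f ≤ n_f−1 = 1, the allowed l_f values are {1}.
For l_f = 1: m_f ∈ {m_i−1, m_i, m_i+1} ∩ [−1, 1] = {-1, 0, 1} → 3 states.
Total: 3.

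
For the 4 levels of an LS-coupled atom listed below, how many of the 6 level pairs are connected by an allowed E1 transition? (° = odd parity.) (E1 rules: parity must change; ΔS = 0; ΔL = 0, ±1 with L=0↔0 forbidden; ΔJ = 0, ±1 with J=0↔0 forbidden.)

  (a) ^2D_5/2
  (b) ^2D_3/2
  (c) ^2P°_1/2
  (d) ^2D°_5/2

(a)–(b): forbidden (parity).
(a)–(c): forbidden (ΔJ).
(a)–(d): allowed.
(b)–(c): allowed.
(b)–(d): allowed.
(c)–(d): forbidden (parity, ΔJ).
Allowed pairs: 3 of 6.

3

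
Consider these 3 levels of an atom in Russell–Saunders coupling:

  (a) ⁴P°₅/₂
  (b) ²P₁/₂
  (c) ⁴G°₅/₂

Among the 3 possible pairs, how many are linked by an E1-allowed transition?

(a)–(b): forbidden (ΔS, ΔJ).
(a)–(c): forbidden (parity, ΔL).
(b)–(c): forbidden (ΔS, ΔL, ΔJ).
Allowed pairs: 0 of 3.

0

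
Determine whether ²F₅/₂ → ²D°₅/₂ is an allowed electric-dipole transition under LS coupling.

allowed

Reading off the term symbols: S 1/2→1/2, L 3→2, J 5/2→5/2, parity even→odd.
Parity must change: even → odd — satisfied.
ΔS = 0: S: 1/2 → 1/2 — satisfied.
ΔL = 0, ±1 (not L=0↔0): L: 3 → 2, ΔL = -1 — satisfied.
ΔJ = 0, ±1 (not J=0↔0): J: 5/2 → 5/2, ΔJ = +0 — satisfied.
All four E1 rules are satisfied.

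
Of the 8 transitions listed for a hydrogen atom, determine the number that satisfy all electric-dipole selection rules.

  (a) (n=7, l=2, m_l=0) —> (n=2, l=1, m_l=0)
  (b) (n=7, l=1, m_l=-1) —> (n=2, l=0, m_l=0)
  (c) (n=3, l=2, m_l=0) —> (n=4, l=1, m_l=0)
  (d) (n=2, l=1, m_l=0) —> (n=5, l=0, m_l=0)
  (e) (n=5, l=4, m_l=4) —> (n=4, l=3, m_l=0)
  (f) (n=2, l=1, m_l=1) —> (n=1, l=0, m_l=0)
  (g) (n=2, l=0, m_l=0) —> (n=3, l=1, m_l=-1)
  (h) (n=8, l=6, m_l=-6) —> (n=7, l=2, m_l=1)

(a) allowed
(b) allowed
(c) allowed
(d) allowed
(e) forbidden — Δm_l = -4 (E1 requires Δm_l = 0, ±1)
(f) allowed
(g) allowed
(h) forbidden — Δl = -4 (E1 requires Δl = ±1); Δm_l = +7 (E1 requires Δm_l = 0, ±1)
Total allowed: 6 of 8.

6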